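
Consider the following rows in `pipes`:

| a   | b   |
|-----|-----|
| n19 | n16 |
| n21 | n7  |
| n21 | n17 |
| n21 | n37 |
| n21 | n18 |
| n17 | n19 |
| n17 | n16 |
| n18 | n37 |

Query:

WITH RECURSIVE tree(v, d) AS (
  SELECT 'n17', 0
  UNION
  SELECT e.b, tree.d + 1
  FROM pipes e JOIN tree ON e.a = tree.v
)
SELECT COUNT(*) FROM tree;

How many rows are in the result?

4

Base: (n17, d=0).
Iteration 1: edges from {n17} -> (n16, d=1), (n19, d=1).
Iteration 2: edges from {n16,n19} -> (n16, d=2).
Iteration 3: no outgoing edges from {n16}; recursion stops.
Total rows emitted: 4.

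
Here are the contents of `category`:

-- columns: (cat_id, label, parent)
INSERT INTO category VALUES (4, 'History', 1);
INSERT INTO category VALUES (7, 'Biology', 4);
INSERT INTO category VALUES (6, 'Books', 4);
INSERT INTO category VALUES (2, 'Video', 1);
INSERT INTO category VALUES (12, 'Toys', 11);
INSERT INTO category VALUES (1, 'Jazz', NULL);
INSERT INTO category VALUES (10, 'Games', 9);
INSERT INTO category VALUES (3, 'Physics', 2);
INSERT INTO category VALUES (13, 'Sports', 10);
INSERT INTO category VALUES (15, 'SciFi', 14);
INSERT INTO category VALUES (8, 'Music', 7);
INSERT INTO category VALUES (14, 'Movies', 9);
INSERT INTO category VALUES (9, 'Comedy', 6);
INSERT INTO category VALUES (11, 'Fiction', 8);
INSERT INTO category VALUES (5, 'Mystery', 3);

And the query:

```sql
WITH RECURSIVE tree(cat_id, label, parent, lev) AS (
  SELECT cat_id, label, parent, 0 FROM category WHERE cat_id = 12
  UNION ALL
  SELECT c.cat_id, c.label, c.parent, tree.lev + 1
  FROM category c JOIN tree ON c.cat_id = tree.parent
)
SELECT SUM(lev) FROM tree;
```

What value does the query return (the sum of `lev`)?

Base: cat_id=12 (Toys), parent=11, lev 0.
Iteration 1: join on cat_id=11 -> Fiction (id 11, parent=8, lev 1).
Iteration 2: join on cat_id=8 -> Music (id 8, parent=7, lev 2).
Iteration 3: join on cat_id=7 -> Biology (id 7, parent=4, lev 3).
Iteration 4: join on cat_id=4 -> History (id 4, parent=1, lev 4).
Iteration 5: join on cat_id=1 -> Jazz (id 1, parent=NULL, lev 5).
Iteration 6: parent is NULL; no match; recursion stops.
SUM(lev) = 0 + 1 + 2 + 3 + 4 + 5 = 15.

15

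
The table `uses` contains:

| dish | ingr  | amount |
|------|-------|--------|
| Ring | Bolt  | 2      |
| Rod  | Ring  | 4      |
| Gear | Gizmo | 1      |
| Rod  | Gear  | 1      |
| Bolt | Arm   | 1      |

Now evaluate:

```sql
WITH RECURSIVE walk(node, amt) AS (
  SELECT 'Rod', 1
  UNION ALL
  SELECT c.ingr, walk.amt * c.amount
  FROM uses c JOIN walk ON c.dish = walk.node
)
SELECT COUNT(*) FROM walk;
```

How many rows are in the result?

6

Base: (Rod, amt=1).
Iteration 1: components of {Rod} -> Gear = 1*1 = 1, Ring = 1*4 = 4.
Iteration 2: components of {Gear,Ring} -> Bolt = 4*2 = 8, Gizmo = 1*1 = 1.
Iteration 3: components of {Bolt,Gizmo} -> Arm = 8*1 = 8.
Iteration 4: no further components; recursion stops.
Total rows emitted: 6.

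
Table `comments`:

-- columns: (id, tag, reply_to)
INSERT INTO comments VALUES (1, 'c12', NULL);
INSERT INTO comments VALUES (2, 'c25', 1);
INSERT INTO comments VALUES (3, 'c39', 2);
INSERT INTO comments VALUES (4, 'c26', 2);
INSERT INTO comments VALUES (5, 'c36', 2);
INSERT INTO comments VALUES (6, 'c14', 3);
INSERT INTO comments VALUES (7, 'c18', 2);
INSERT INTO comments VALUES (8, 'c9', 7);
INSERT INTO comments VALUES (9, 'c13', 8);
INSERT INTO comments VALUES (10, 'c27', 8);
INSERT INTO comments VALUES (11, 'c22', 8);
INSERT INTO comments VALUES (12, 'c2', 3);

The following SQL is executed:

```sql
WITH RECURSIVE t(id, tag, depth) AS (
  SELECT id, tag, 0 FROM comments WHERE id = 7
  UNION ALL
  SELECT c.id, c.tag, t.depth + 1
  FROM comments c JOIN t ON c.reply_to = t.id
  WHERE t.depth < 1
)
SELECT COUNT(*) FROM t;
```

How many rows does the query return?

2

Base: id=7 (c18) at depth 0.
Iteration 1: rows with reply_to in {7} -> c9 (id 8, depth 1).
Iteration 2: depth < 1 fails for all current rows; recursion stops.
Total rows emitted: 2.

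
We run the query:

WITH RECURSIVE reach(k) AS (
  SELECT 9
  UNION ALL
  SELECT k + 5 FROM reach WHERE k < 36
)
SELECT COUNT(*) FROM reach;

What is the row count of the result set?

Base: k=9.
Iteration 1: 9 < 36 holds -> k = 9 + 5 = 14.
Iteration 2: 14 < 36 holds -> k = 14 + 5 = 19.
Iteration 3: 19 < 36 holds -> k = 19 + 5 = 24.
Iteration 4: 24 < 36 holds -> k = 24 + 5 = 29.
Iteration 5: 29 < 36 holds -> k = 29 + 5 = 34.
Iteration 6: 34 < 36 holds -> k = 34 + 5 = 39.
Iteration 7: 39 < 36 fails; recursion stops.
Total rows emitted: 7.

7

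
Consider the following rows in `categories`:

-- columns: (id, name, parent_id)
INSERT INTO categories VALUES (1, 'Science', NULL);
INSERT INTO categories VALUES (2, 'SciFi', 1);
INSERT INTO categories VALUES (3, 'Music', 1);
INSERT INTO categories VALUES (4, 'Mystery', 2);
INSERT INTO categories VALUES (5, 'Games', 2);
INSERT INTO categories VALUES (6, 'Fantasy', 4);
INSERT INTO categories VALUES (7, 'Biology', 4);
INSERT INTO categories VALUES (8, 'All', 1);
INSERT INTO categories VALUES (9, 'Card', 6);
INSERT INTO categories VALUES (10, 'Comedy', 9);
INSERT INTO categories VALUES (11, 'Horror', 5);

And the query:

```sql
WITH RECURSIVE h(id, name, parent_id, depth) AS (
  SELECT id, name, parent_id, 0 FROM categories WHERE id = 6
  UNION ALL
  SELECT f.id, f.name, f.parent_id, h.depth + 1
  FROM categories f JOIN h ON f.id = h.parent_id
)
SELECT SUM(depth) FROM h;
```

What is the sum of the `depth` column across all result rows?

Base: id=6 (Fantasy), parent_id=4, depth 0.
Iteration 1: join on id=4 -> Mystery (id 4, parent_id=2, depth 1).
Iteration 2: join on id=2 -> SciFi (id 2, parent_id=1, depth 2).
Iteration 3: join on id=1 -> Science (id 1, parent_id=NULL, depth 3).
Iteration 4: parent_id is NULL; no match; recursion stops.
SUM(depth) = 0 + 1 + 2 + 3 = 6.

6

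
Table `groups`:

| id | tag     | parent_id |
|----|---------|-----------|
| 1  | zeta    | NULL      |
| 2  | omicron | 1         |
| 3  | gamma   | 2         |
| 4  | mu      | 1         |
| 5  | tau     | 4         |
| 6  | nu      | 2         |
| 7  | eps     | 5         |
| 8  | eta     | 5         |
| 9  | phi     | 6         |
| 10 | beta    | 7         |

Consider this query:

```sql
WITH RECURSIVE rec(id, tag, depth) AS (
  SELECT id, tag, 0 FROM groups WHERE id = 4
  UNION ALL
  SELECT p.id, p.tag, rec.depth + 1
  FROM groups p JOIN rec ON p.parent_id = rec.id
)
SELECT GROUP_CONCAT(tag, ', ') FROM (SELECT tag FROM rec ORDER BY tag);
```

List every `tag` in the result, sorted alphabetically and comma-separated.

beta, eps, eta, mu, tau

Base: id=4 (mu) at depth 0.
Iteration 1: rows with parent_id in {4} -> tau (id 5, depth 1).
Iteration 2: rows with parent_id in {5} -> eps (id 7, depth 2), eta (id 8, depth 2).
Iteration 3: rows with parent_id in {7,8} -> beta (id 10, depth 3).
Iteration 4: no rows with parent_id in {10}; recursion stops.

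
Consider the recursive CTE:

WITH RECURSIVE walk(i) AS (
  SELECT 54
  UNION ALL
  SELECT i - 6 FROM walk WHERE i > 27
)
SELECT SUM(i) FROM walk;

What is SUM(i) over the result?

234

Base: i=54.
Iteration 1: 54 > 27 holds -> i = 54 - 6 = 48.
Iteration 2: 48 > 27 holds -> i = 48 - 6 = 42.
Iteration 3: 42 > 27 holds -> i = 42 - 6 = 36.
Iteration 4: 36 > 27 holds -> i = 36 - 6 = 30.
Iteration 5: 30 > 27 holds -> i = 30 - 6 = 24.
Iteration 6: 24 > 27 fails; recursion stops.
SUM(i) = 54 + 48 + 42 + 36 + 30 + 24 = 234.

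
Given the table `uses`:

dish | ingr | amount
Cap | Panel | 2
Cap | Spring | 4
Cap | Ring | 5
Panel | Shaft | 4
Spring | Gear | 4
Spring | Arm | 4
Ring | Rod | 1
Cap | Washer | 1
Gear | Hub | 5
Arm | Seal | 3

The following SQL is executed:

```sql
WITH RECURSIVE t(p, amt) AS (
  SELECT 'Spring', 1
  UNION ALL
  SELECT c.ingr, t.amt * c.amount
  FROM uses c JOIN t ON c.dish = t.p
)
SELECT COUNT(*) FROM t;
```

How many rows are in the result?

5

Base: (Spring, amt=1).
Iteration 1: components of {Spring} -> Arm = 1*4 = 4, Gear = 1*4 = 4.
Iteration 2: components of {Arm,Gear} -> Hub = 4*5 = 20, Seal = 4*3 = 12.
Iteration 3: no further components; recursion stops.
Total rows emitted: 5.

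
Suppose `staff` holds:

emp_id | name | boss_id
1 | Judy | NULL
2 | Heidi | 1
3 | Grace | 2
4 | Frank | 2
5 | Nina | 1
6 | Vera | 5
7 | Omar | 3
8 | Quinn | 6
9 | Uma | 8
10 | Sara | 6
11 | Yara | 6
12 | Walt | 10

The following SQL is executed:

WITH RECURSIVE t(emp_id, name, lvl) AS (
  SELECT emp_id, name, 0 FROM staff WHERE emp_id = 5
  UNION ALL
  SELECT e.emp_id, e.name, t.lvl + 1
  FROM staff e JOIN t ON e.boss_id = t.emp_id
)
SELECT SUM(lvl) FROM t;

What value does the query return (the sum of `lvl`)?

Base: emp_id=5 (Nina) at lvl 0.
Iteration 1: rows with boss_id in {5} -> Vera (id 6, lvl 1).
Iteration 2: rows with boss_id in {6} -> Quinn (id 8, lvl 2), Sara (id 10, lvl 2), Yara (id 11, lvl 2).
Iteration 3: rows with boss_id in {8,10,11} -> Uma (id 9, lvl 3), Walt (id 12, lvl 3).
Iteration 4: no rows with boss_id in {9,12}; recursion stops.
SUM(lvl) = 0 + 1 + 2 + 2 + 2 + 3 + 3 = 13.

13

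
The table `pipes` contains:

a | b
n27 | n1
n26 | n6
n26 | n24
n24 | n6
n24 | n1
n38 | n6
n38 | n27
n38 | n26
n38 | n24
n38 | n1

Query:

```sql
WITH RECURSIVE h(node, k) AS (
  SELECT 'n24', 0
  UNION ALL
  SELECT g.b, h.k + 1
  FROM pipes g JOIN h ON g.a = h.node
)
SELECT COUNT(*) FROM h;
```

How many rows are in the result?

Base: (n24, k=0).
Iteration 1: edges from {n24} -> (n1, k=1), (n6, k=1).
Iteration 2: no outgoing edges from {n1,n6}; recursion stops.
Total rows emitted: 3.

3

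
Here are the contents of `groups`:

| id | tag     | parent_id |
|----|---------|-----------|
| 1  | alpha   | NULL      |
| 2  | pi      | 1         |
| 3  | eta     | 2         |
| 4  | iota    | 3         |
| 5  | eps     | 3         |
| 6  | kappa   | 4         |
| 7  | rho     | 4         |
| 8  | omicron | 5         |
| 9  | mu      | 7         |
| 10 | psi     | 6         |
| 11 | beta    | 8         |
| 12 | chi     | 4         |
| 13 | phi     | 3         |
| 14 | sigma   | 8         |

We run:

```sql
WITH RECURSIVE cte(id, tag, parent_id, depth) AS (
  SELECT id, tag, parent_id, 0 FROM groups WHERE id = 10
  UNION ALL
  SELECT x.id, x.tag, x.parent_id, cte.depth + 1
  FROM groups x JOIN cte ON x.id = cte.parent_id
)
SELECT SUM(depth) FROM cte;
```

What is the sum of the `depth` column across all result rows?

15

Base: id=10 (psi), parent_id=6, depth 0.
Iteration 1: join on id=6 -> kappa (id 6, parent_id=4, depth 1).
Iteration 2: join on id=4 -> iota (id 4, parent_id=3, depth 2).
Iteration 3: join on id=3 -> eta (id 3, parent_id=2, depth 3).
Iteration 4: join on id=2 -> pi (id 2, parent_id=1, depth 4).
Iteration 5: join on id=1 -> alpha (id 1, parent_id=NULL, depth 5).
Iteration 6: parent_id is NULL; no match; recursion stops.
SUM(depth) = 0 + 1 + 2 + 3 + 4 + 5 = 15.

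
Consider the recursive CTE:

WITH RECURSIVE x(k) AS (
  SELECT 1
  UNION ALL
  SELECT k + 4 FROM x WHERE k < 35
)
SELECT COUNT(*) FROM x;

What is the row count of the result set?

Base: k=1.
Iteration 1: 1 < 35 holds -> k = 1 + 4 = 5.
Iteration 2: 5 < 35 holds -> k = 5 + 4 = 9.
Iteration 3: 9 < 35 holds -> k = 9 + 4 = 13.
Iteration 4: 13 < 35 holds -> k = 13 + 4 = 17.
Iteration 5: 17 < 35 holds -> k = 17 + 4 = 21.
Iteration 6: 21 < 35 holds -> k = 21 + 4 = 25.
Iteration 7: 25 < 35 holds -> k = 25 + 4 = 29.
Iteration 8: 29 < 35 holds -> k = 29 + 4 = 33.
Iteration 9: 33 < 35 holds -> k = 33 + 4 = 37.
Iteration 10: 37 < 35 fails; recursion stops.
Total rows emitted: 10.

10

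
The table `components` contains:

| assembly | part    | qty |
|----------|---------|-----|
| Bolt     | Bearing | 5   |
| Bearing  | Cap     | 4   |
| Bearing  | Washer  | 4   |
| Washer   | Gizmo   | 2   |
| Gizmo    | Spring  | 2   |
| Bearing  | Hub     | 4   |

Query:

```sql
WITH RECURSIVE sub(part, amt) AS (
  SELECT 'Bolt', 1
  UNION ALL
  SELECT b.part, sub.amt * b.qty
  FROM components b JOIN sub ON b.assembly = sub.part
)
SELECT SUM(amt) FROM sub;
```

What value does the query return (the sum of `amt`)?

Base: (Bolt, amt=1).
Iteration 1: components of {Bolt} -> Bearing = 1*5 = 5.
Iteration 2: components of {Bearing} -> Cap = 5*4 = 20, Hub = 5*4 = 20, Washer = 5*4 = 20.
Iteration 3: components of {Cap,Hub,Washer} -> Gizmo = 20*2 = 40.
Iteration 4: components of {Gizmo} -> Spring = 40*2 = 80.
Iteration 5: no further components; recursion stops.
SUM(amt) = 1 + 5 + 20 + 20 + 20 + 40 + 80 = 186.

186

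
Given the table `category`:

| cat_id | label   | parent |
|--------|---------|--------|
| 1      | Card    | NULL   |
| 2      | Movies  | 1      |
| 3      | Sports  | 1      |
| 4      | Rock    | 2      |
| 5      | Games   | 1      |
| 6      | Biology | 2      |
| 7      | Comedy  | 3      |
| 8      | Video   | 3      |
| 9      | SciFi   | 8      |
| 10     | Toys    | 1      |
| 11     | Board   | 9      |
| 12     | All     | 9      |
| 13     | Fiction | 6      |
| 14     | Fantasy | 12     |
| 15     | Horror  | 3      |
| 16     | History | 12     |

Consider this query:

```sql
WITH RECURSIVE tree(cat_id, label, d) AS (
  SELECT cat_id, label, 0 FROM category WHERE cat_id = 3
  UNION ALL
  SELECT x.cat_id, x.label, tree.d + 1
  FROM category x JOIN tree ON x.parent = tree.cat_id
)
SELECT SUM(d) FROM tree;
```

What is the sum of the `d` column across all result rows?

19

Base: cat_id=3 (Sports) at d 0.
Iteration 1: rows with parent in {3} -> Comedy (id 7, d 1), Video (id 8, d 1), Horror (id 15, d 1).
Iteration 2: rows with parent in {7,8,15} -> SciFi (id 9, d 2).
Iteration 3: rows with parent in {9} -> Board (id 11, d 3), All (id 12, d 3).
Iteration 4: rows with parent in {11,12} -> Fantasy (id 14, d 4), History (id 16, d 4).
Iteration 5: no rows with parent in {14,16}; recursion stops.
SUM(d) = 0 + 1 + 1 + 1 + 2 + 3 + 3 + 4 + 4 = 19.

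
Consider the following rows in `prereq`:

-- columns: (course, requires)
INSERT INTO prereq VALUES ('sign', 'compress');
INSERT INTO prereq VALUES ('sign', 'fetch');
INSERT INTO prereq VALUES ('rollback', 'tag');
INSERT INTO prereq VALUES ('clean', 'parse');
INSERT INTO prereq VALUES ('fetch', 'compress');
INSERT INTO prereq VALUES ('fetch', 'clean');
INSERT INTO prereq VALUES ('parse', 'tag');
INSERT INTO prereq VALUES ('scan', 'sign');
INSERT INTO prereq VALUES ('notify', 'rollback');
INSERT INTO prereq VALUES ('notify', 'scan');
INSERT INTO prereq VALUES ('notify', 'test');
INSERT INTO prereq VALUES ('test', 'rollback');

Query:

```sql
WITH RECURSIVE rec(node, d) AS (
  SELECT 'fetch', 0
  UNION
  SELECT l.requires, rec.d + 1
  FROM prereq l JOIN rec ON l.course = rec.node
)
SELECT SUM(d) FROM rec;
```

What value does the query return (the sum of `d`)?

Base: (fetch, d=0).
Iteration 1: edges from {fetch} -> (clean, d=1), (compress, d=1).
Iteration 2: edges from {clean,compress} -> (parse, d=2).
Iteration 3: edges from {parse} -> (tag, d=3).
Iteration 4: no outgoing edges from {tag}; recursion stops.
SUM(d) = 0 + 1 + 1 + 2 + 3 = 7.

7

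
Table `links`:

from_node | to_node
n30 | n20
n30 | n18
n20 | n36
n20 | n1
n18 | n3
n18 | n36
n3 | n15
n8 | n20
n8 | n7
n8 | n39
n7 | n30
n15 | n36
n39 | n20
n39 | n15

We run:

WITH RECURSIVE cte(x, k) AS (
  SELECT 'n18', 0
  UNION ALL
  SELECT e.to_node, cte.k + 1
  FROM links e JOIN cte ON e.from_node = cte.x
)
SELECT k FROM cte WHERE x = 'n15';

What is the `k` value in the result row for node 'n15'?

Base: (n18, k=0).
Iteration 1: edges from {n18} -> (n3, k=1), (n36, k=1).
Iteration 2: edges from {n3,n36} -> (n15, k=2).
Iteration 3: edges from {n15} -> (n36, k=3).
Iteration 4: no outgoing edges from {n36}; recursion stops.

2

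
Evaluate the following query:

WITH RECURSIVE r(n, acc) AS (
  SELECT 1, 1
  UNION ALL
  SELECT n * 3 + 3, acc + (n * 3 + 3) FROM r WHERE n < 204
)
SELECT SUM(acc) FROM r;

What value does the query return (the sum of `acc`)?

Base: n=1, acc=1.
Iteration 1: 1 < 204 holds -> n = 1 * 3 + 3 = 6, acc = 1 + 6 = 7.
Iteration 2: 6 < 204 holds -> n = 6 * 3 + 3 = 21, acc = 7 + 21 = 28.
Iteration 3: 21 < 204 holds -> n = 21 * 3 + 3 = 66, acc = 28 + 66 = 94.
Iteration 4: 66 < 204 holds -> n = 66 * 3 + 3 = 201, acc = 94 + 201 = 295.
Iteration 5: 201 < 204 holds -> n = 201 * 3 + 3 = 606, acc = 295 + 606 = 901.
Iteration 6: 606 < 204 fails; recursion stops.
SUM(acc) = 1 + 7 + 28 + 94 + 295 + 901 = 1326.

1326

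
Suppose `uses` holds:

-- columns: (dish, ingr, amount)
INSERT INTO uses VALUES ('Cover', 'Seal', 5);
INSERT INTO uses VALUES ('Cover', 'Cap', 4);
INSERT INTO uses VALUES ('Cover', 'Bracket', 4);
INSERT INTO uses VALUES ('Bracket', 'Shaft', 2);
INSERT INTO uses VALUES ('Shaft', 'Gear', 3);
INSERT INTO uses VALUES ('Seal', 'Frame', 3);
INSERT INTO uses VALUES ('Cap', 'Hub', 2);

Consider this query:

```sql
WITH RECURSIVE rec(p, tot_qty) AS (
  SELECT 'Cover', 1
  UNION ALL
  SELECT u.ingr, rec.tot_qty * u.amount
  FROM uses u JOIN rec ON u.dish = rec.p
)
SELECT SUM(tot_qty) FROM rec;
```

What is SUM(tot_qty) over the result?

Base: (Cover, tot_qty=1).
Iteration 1: components of {Cover} -> Bracket = 1*4 = 4, Cap = 1*4 = 4, Seal = 1*5 = 5.
Iteration 2: components of {Bracket,Cap,Seal} -> Frame = 5*3 = 15, Hub = 4*2 = 8, Shaft = 4*2 = 8.
Iteration 3: components of {Frame,Hub,Shaft} -> Gear = 8*3 = 24.
Iteration 4: no further components; recursion stops.
SUM(tot_qty) = 1 + 4 + 4 + 5 + 8 + 8 + 15 + 24 = 69.

69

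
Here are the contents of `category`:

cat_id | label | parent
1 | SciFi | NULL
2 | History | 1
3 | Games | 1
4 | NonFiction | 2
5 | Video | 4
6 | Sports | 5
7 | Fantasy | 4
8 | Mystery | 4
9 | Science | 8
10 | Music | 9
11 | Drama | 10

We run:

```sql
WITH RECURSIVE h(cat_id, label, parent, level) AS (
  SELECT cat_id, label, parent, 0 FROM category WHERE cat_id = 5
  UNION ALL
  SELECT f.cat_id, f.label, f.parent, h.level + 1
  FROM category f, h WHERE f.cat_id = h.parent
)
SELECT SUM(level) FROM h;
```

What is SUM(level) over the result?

6

Base: cat_id=5 (Video), parent=4, level 0.
Iteration 1: join on cat_id=4 -> NonFiction (id 4, parent=2, level 1).
Iteration 2: join on cat_id=2 -> History (id 2, parent=1, level 2).
Iteration 3: join on cat_id=1 -> SciFi (id 1, parent=NULL, level 3).
Iteration 4: parent is NULL; no match; recursion stops.
SUM(level) = 0 + 1 + 2 + 3 = 6.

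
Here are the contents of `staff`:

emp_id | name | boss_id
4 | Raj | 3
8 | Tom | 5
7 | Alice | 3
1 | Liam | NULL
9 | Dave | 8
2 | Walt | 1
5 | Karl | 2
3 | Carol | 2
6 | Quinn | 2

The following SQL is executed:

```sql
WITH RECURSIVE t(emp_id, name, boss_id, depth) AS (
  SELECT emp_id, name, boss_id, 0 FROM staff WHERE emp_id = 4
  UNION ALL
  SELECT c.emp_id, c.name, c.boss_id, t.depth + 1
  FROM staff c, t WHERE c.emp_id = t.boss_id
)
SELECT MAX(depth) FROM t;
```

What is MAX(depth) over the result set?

3

Base: emp_id=4 (Raj), boss_id=3, depth 0.
Iteration 1: join on emp_id=3 -> Carol (id 3, boss_id=2, depth 1).
Iteration 2: join on emp_id=2 -> Walt (id 2, boss_id=1, depth 2).
Iteration 3: join on emp_id=1 -> Liam (id 1, boss_id=NULL, depth 3).
Iteration 4: boss_id is NULL; no match; recursion stops.
depth values: 0, 1, 2, 3; the maximum is 3.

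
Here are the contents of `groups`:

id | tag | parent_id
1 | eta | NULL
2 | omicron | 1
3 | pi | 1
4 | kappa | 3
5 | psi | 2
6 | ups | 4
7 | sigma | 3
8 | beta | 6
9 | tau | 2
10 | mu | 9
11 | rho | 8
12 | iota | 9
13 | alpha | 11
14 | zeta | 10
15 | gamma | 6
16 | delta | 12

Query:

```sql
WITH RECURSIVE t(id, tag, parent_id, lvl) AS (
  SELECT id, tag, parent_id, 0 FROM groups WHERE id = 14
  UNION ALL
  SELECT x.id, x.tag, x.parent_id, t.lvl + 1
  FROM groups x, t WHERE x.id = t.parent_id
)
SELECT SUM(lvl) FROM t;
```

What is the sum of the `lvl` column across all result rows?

Base: id=14 (zeta), parent_id=10, lvl 0.
Iteration 1: join on id=10 -> mu (id 10, parent_id=9, lvl 1).
Iteration 2: join on id=9 -> tau (id 9, parent_id=2, lvl 2).
Iteration 3: join on id=2 -> omicron (id 2, parent_id=1, lvl 3).
Iteration 4: join on id=1 -> eta (id 1, parent_id=NULL, lvl 4).
Iteration 5: parent_id is NULL; no match; recursion stops.
SUM(lvl) = 0 + 1 + 2 + 3 + 4 = 10.

10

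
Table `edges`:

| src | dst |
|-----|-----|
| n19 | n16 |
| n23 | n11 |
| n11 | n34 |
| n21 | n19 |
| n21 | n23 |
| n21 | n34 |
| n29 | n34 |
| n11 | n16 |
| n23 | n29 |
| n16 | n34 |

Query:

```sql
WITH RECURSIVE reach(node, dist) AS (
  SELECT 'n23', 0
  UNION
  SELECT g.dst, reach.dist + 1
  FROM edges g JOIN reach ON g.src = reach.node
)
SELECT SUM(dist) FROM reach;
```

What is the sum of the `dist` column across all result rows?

9

Base: (n23, dist=0).
Iteration 1: edges from {n23} -> (n11, dist=1), (n29, dist=1).
Iteration 2: edges from {n11,n29} -> (n16, dist=2), (n34, dist=2). [UNION drops 1 duplicate row(s)]
Iteration 3: edges from {n16,n34} -> (n34, dist=3).
Iteration 4: no outgoing edges from {n34}; recursion stops.
SUM(dist) = 0 + 1 + 1 + 2 + 2 + 3 = 9.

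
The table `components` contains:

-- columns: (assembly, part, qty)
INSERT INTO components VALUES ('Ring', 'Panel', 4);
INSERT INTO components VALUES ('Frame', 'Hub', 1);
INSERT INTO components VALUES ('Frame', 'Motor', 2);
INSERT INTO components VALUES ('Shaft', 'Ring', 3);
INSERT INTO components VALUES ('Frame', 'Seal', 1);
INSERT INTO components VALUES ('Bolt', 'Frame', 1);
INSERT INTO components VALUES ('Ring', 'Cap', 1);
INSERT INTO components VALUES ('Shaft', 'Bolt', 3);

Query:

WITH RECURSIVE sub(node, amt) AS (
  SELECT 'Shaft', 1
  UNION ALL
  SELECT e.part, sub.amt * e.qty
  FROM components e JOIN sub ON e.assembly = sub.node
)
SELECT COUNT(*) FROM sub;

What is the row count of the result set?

9

Base: (Shaft, amt=1).
Iteration 1: components of {Shaft} -> Bolt = 1*3 = 3, Ring = 1*3 = 3.
Iteration 2: components of {Bolt,Ring} -> Cap = 3*1 = 3, Frame = 3*1 = 3, Panel = 3*4 = 12.
Iteration 3: components of {Cap,Frame,Panel} -> Hub = 3*1 = 3, Motor = 3*2 = 6, Seal = 3*1 = 3.
Iteration 4: no further components; recursion stops.
Total rows emitted: 9.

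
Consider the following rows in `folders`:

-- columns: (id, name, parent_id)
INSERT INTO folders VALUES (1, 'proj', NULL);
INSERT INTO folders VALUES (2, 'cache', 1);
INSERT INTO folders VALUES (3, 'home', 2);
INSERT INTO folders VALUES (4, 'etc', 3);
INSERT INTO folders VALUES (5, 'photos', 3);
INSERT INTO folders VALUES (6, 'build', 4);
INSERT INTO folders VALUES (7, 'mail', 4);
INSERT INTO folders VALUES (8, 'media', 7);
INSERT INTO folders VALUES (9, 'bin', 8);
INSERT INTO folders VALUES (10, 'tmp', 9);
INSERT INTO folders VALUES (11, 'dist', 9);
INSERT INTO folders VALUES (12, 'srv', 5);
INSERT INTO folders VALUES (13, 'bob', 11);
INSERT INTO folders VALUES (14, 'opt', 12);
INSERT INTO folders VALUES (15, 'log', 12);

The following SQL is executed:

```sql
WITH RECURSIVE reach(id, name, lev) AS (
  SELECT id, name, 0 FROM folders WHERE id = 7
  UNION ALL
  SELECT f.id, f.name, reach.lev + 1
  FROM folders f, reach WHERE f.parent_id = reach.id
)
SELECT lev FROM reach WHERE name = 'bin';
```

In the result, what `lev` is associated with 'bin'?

Base: id=7 (mail) at lev 0.
Iteration 1: rows with parent_id in {7} -> media (id 8, lev 1).
Iteration 2: rows with parent_id in {8} -> bin (id 9, lev 2).
Iteration 3: rows with parent_id in {9} -> tmp (id 10, lev 3), dist (id 11, lev 3).
Iteration 4: rows with parent_id in {10,11} -> bob (id 13, lev 4).
Iteration 5: no rows with parent_id in {13}; recursion stops.

2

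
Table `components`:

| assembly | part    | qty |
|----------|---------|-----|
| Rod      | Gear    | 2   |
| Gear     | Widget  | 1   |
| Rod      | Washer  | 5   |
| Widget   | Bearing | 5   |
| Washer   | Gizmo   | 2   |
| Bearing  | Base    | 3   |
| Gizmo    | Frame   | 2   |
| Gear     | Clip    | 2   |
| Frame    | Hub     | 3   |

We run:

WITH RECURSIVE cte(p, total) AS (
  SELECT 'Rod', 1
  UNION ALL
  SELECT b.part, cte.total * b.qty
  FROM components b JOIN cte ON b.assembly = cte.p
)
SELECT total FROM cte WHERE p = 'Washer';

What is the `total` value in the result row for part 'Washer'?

Base: (Rod, total=1).
Iteration 1: components of {Rod} -> Gear = 1*2 = 2, Washer = 1*5 = 5.
Iteration 2: components of {Gear,Washer} -> Clip = 2*2 = 4, Gizmo = 5*2 = 10, Widget = 2*1 = 2.
Iteration 3: components of {Clip,Gizmo,Widget} -> Bearing = 2*5 = 10, Frame = 10*2 = 20.
Iteration 4: components of {Bearing,Frame} -> Base = 10*3 = 30, Hub = 20*3 = 60.
Iteration 5: no further components; recursion stops.

5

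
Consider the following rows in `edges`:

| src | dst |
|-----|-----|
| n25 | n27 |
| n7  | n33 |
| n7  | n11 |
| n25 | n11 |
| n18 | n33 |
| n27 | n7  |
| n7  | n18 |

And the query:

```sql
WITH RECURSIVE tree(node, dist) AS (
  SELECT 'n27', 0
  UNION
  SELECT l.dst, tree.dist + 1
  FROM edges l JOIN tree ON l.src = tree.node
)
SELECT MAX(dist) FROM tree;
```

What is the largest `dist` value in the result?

Base: (n27, dist=0).
Iteration 1: edges from {n27} -> (n7, dist=1).
Iteration 2: edges from {n7} -> (n11, dist=2), (n18, dist=2), (n33, dist=2).
Iteration 3: edges from {n11,n18,n33} -> (n33, dist=3).
Iteration 4: no outgoing edges from {n33}; recursion stops.
dist values: 0, 1, 2, 2, 2, 3; the maximum is 3.

3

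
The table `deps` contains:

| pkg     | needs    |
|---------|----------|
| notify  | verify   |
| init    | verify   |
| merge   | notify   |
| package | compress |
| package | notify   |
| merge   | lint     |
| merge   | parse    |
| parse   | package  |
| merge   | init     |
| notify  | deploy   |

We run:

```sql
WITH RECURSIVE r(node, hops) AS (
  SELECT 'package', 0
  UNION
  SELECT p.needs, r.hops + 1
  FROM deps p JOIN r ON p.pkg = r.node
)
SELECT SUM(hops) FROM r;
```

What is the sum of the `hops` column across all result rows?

Base: (package, hops=0).
Iteration 1: edges from {package} -> (compress, hops=1), (notify, hops=1).
Iteration 2: edges from {compress,notify} -> (deploy, hops=2), (verify, hops=2).
Iteration 3: no outgoing edges from {deploy,verify}; recursion stops.
SUM(hops) = 0 + 1 + 1 + 2 + 2 = 6.

6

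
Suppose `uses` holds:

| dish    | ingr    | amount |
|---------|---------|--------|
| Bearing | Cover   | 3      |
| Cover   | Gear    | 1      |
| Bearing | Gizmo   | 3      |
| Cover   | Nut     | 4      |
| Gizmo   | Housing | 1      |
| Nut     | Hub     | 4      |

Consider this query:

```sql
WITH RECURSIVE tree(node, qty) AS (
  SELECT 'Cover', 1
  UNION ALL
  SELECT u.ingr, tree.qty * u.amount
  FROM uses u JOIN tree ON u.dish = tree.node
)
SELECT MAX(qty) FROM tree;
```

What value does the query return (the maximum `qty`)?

16

Base: (Cover, qty=1).
Iteration 1: components of {Cover} -> Gear = 1*1 = 1, Nut = 1*4 = 4.
Iteration 2: components of {Gear,Nut} -> Hub = 4*4 = 16.
Iteration 3: no further components; recursion stops.
qty values: 1, 1, 4, 16; the maximum is 16.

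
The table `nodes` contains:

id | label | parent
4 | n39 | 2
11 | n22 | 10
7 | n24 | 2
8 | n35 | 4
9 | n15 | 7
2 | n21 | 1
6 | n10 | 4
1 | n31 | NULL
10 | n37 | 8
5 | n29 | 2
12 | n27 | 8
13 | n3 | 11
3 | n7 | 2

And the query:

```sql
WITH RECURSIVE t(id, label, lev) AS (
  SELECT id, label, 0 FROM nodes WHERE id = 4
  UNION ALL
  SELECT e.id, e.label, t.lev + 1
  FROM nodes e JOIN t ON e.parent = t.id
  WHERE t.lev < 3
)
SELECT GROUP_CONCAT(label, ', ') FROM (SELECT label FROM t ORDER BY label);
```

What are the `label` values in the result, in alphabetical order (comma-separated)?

Base: id=4 (n39) at lev 0.
Iteration 1: rows with parent in {4} -> n10 (id 6, lev 1), n35 (id 8, lev 1).
Iteration 2: rows with parent in {6,8} -> n37 (id 10, lev 2), n27 (id 12, lev 2).
Iteration 3: rows with parent in {10,12} -> n22 (id 11, lev 3).
Iteration 4: lev < 3 fails for all current rows; recursion stops.

n10, n22, n27, n35, n37, n39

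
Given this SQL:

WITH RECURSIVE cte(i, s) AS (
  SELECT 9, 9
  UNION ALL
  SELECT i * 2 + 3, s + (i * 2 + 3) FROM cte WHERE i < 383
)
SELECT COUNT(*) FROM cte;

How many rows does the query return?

7

Base: i=9, s=9.
Iteration 1: 9 < 383 holds -> i = 9 * 2 + 3 = 21, s = 9 + 21 = 30.
Iteration 2: 21 < 383 holds -> i = 21 * 2 + 3 = 45, s = 30 + 45 = 75.
Iteration 3: 45 < 383 holds -> i = 45 * 2 + 3 = 93, s = 75 + 93 = 168.
Iteration 4: 93 < 383 holds -> i = 93 * 2 + 3 = 189, s = 168 + 189 = 357.
Iteration 5: 189 < 383 holds -> i = 189 * 2 + 3 = 381, s = 357 + 381 = 738.
Iteration 6: 381 < 383 holds -> i = 381 * 2 + 3 = 765, s = 738 + 765 = 1503.
Iteration 7: 765 < 383 fails; recursion stops.
Total rows emitted: 7.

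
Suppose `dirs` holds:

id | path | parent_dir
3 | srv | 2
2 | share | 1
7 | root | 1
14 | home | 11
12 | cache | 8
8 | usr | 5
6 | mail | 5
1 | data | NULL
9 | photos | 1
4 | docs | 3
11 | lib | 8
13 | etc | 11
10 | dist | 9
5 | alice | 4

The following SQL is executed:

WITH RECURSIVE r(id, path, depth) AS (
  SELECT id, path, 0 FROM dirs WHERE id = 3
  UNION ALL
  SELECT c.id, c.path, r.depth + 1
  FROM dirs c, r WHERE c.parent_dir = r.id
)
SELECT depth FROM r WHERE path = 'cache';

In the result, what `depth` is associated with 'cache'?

4

Base: id=3 (srv) at depth 0.
Iteration 1: rows with parent_dir in {3} -> docs (id 4, depth 1).
Iteration 2: rows with parent_dir in {4} -> alice (id 5, depth 2).
Iteration 3: rows with parent_dir in {5} -> mail (id 6, depth 3), usr (id 8, depth 3).
Iteration 4: rows with parent_dir in {6,8} -> lib (id 11, depth 4), cache (id 12, depth 4).
Iteration 5: rows with parent_dir in {11,12} -> etc (id 13, depth 5), home (id 14, depth 5).
Iteration 6: no rows with parent_dir in {13,14}; recursion stops.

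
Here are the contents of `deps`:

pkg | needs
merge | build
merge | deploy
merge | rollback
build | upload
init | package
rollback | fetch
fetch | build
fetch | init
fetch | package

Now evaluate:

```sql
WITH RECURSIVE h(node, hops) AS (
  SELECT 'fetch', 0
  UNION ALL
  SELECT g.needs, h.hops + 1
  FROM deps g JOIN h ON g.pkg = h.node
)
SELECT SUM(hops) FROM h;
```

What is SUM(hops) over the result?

Base: (fetch, hops=0).
Iteration 1: edges from {fetch} -> (build, hops=1), (init, hops=1), (package, hops=1).
Iteration 2: edges from {build,init,package} -> (package, hops=2), (upload, hops=2).
Iteration 3: no outgoing edges from {package,upload}; recursion stops.
SUM(hops) = 0 + 1 + 1 + 1 + 2 + 2 = 7.

7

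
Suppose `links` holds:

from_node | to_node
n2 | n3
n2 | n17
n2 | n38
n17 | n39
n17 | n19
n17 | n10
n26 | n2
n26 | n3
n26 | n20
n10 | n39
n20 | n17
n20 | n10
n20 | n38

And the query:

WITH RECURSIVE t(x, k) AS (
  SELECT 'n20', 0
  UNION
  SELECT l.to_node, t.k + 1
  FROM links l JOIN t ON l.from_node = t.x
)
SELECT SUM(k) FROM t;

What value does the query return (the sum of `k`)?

Base: (n20, k=0).
Iteration 1: edges from {n20} -> (n10, k=1), (n17, k=1), (n38, k=1).
Iteration 2: edges from {n10,n17,n38} -> (n10, k=2), (n19, k=2), (n39, k=2). [UNION drops 1 duplicate row(s)]
Iteration 3: edges from {n10,n19,n39} -> (n39, k=3).
Iteration 4: no outgoing edges from {n39}; recursion stops.
SUM(k) = 0 + 1 + 1 + 1 + 2 + 2 + 2 + 3 = 12.

12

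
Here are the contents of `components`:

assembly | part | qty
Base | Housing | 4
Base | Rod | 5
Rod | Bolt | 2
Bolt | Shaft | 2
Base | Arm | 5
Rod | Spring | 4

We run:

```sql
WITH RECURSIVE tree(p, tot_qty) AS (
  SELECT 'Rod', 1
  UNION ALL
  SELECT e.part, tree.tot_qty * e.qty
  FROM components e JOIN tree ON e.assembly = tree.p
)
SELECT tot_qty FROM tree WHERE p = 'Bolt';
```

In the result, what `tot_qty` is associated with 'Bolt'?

2

Base: (Rod, tot_qty=1).
Iteration 1: components of {Rod} -> Bolt = 1*2 = 2, Spring = 1*4 = 4.
Iteration 2: components of {Bolt,Spring} -> Shaft = 2*2 = 4.
Iteration 3: no further components; recursion stops.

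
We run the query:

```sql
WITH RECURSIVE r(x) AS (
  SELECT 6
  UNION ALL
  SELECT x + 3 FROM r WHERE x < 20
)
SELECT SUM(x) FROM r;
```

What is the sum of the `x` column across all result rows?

81

Base: x=6.
Iteration 1: 6 < 20 holds -> x = 6 + 3 = 9.
Iteration 2: 9 < 20 holds -> x = 9 + 3 = 12.
Iteration 3: 12 < 20 holds -> x = 12 + 3 = 15.
Iteration 4: 15 < 20 holds -> x = 15 + 3 = 18.
Iteration 5: 18 < 20 holds -> x = 18 + 3 = 21.
Iteration 6: 21 < 20 fails; recursion stops.
SUM(x) = 6 + 9 + 12 + 15 + 18 + 21 = 81.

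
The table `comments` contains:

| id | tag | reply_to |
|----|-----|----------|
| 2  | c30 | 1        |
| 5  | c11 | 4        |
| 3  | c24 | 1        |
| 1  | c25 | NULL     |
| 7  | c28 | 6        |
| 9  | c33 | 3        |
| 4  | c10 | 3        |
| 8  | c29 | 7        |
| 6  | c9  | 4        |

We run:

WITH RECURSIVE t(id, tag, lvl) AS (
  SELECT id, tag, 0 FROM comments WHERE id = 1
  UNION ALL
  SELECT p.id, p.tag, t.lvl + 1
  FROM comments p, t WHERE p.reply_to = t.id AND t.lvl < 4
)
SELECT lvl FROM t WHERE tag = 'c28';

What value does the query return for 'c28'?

4

Base: id=1 (c25) at lvl 0.
Iteration 1: rows with reply_to in {1} -> c30 (id 2, lvl 1), c24 (id 3, lvl 1).
Iteration 2: rows with reply_to in {2,3} -> c10 (id 4, lvl 2), c33 (id 9, lvl 2).
Iteration 3: rows with reply_to in {4,9} -> c11 (id 5, lvl 3), c9 (id 6, lvl 3).
Iteration 4: rows with reply_to in {5,6} -> c28 (id 7, lvl 4).
Iteration 5: lvl < 4 fails for all current rows; recursion stops.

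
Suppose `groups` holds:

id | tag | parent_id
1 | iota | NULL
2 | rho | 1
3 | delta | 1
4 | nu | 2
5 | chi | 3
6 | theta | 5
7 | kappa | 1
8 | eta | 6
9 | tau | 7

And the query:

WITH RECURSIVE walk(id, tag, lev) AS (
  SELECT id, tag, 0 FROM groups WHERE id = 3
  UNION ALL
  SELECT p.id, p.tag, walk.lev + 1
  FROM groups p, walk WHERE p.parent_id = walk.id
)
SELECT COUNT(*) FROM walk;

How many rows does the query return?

4

Base: id=3 (delta) at lev 0.
Iteration 1: rows with parent_id in {3} -> chi (id 5, lev 1).
Iteration 2: rows with parent_id in {5} -> theta (id 6, lev 2).
Iteration 3: rows with parent_id in {6} -> eta (id 8, lev 3).
Iteration 4: no rows with parent_id in {8}; recursion stops.
Total rows emitted: 4.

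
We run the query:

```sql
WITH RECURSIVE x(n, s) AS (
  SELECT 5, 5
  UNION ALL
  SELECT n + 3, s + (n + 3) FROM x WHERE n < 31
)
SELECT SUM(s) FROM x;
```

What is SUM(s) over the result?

Base: n=5, s=5.
Iteration 1: 5 < 31 holds -> n = 5 + 3 = 8, s = 5 + 8 = 13.
Iteration 2: 8 < 31 holds -> n = 8 + 3 = 11, s = 13 + 11 = 24.
Iteration 3: 11 < 31 holds -> n = 11 + 3 = 14, s = 24 + 14 = 38.
Iteration 4: 14 < 31 holds -> n = 14 + 3 = 17, s = 38 + 17 = 55.
Iteration 5: 17 < 31 holds -> n = 17 + 3 = 20, s = 55 + 20 = 75.
Iteration 6: 20 < 31 holds -> n = 20 + 3 = 23, s = 75 + 23 = 98.
Iteration 7: 23 < 31 holds -> n = 23 + 3 = 26, s = 98 + 26 = 124.
Iteration 8: 26 < 31 holds -> n = 26 + 3 = 29, s = 124 + 29 = 153.
Iteration 9: 29 < 31 holds -> n = 29 + 3 = 32, s = 153 + 32 = 185.
Iteration 10: 32 < 31 fails; recursion stops.
SUM(s) = 5 + 13 + 24 + 38 + 55 + 75 + 98 + 124 + 153 + 185 = 770.

770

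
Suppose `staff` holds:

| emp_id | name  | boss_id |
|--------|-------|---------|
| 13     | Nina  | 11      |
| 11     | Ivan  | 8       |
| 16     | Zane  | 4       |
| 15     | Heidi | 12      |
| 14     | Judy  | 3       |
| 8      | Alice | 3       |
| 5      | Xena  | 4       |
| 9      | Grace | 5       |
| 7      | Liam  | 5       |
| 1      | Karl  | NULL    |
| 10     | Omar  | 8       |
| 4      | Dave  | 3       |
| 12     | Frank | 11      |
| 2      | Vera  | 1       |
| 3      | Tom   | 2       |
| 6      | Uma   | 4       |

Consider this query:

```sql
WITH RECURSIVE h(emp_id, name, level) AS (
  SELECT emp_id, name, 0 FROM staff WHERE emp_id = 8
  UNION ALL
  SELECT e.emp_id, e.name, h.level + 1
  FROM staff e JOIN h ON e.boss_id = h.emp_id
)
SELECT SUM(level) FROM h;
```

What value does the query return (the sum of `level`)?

9

Base: emp_id=8 (Alice) at level 0.
Iteration 1: rows with boss_id in {8} -> Omar (id 10, level 1), Ivan (id 11, level 1).
Iteration 2: rows with boss_id in {10,11} -> Frank (id 12, level 2), Nina (id 13, level 2).
Iteration 3: rows with boss_id in {12,13} -> Heidi (id 15, level 3).
Iteration 4: no rows with boss_id in {15}; recursion stops.
SUM(level) = 0 + 1 + 1 + 2 + 2 + 3 = 9.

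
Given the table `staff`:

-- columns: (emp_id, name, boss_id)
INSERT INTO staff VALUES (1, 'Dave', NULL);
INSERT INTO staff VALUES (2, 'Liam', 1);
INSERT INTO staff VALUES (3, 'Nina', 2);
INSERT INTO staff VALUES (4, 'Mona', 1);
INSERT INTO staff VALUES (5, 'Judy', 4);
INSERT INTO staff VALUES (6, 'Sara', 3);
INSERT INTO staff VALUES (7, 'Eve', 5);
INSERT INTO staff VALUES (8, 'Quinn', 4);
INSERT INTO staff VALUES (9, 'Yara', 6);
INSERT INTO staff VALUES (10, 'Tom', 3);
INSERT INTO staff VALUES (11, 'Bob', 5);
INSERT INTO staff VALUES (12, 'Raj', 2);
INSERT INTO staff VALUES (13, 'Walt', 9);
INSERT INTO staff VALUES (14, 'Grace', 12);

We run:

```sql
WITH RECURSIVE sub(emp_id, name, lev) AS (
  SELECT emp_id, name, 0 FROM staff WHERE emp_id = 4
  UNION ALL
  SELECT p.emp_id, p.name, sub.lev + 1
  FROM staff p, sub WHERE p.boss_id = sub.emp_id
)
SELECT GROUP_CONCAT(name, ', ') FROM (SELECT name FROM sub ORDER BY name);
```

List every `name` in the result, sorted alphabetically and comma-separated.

Bob, Eve, Judy, Mona, Quinn

Base: emp_id=4 (Mona) at lev 0.
Iteration 1: rows with boss_id in {4} -> Judy (id 5, lev 1), Quinn (id 8, lev 1).
Iteration 2: rows with boss_id in {5,8} -> Eve (id 7, lev 2), Bob (id 11, lev 2).
Iteration 3: no rows with boss_id in {7,11}; recursion stops.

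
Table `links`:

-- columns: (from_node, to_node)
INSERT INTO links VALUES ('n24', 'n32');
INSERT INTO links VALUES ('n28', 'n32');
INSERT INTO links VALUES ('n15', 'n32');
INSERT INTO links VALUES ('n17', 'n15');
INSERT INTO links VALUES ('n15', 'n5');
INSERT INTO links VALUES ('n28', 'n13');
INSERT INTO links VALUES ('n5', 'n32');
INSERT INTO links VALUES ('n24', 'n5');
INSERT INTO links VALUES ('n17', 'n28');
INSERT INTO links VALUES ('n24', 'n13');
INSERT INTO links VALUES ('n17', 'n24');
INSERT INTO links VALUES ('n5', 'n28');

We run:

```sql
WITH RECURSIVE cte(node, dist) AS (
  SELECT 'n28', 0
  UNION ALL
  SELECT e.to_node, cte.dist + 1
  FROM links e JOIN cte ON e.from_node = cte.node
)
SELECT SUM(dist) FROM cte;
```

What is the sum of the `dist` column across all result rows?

2

Base: (n28, dist=0).
Iteration 1: edges from {n28} -> (n13, dist=1), (n32, dist=1).
Iteration 2: no outgoing edges from {n13,n32}; recursion stops.
SUM(dist) = 0 + 1 + 1 = 2.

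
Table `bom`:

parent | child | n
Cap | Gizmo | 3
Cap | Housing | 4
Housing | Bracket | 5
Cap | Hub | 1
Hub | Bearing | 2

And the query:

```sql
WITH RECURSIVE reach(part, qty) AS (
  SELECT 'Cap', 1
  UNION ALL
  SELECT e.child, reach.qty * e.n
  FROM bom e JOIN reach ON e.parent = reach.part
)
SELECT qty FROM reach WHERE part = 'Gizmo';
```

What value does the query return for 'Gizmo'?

3

Base: (Cap, qty=1).
Iteration 1: components of {Cap} -> Gizmo = 1*3 = 3, Housing = 1*4 = 4, Hub = 1*1 = 1.
Iteration 2: components of {Gizmo,Housing,Hub} -> Bearing = 1*2 = 2, Bracket = 4*5 = 20.
Iteration 3: no further components; recursion stops.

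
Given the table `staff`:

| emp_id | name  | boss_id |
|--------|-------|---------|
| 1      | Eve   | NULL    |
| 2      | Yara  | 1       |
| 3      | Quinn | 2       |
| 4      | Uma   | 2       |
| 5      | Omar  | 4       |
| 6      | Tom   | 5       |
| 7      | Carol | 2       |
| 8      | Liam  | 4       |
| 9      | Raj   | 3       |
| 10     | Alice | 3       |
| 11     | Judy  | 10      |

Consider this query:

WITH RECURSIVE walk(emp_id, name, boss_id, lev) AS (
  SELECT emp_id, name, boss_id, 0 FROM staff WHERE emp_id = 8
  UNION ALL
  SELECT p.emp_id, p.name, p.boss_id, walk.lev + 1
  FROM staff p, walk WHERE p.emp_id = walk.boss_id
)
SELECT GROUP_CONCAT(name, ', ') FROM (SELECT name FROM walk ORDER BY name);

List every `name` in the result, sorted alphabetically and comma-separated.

Eve, Liam, Uma, Yara

Base: emp_id=8 (Liam), boss_id=4, lev 0.
Iteration 1: join on emp_id=4 -> Uma (id 4, boss_id=2, lev 1).
Iteration 2: join on emp_id=2 -> Yara (id 2, boss_id=1, lev 2).
Iteration 3: join on emp_id=1 -> Eve (id 1, boss_id=NULL, lev 3).
Iteration 4: boss_id is NULL; no match; recursion stops.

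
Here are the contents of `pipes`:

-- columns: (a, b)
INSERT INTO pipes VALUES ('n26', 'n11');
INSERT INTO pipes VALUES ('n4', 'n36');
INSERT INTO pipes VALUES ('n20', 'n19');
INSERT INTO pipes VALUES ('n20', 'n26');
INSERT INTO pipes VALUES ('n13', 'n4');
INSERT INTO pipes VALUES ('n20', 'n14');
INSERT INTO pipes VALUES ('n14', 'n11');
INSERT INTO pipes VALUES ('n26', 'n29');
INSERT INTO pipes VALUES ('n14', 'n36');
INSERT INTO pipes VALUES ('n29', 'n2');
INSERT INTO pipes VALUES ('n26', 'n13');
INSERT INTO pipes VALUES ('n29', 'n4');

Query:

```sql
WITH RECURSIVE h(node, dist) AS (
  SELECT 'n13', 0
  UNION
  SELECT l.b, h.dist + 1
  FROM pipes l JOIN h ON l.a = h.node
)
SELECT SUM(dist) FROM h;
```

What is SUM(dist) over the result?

3

Base: (n13, dist=0).
Iteration 1: edges from {n13} -> (n4, dist=1).
Iteration 2: edges from {n4} -> (n36, dist=2).
Iteration 3: no outgoing edges from {n36}; recursion stops.
SUM(dist) = 0 + 1 + 2 = 3.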